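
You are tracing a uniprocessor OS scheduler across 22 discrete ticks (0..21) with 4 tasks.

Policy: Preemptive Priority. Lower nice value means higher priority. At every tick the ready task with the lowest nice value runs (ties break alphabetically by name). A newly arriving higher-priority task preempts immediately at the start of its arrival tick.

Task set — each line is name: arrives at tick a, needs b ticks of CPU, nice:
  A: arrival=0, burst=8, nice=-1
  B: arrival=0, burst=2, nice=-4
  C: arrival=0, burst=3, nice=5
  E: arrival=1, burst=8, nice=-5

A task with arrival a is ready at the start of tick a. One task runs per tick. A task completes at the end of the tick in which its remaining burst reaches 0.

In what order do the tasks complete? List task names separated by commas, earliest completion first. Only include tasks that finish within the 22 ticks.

t=0: ready={A,B,C} → run B
t=1: ready={A,B,C,E} → run E
t=2: ready={A,B,C,E} → run E
t=3: ready={A,B,C,E} → run E
t=4: ready={A,B,C,E} → run E
t=5: ready={A,B,C,E} → run E
t=6: ready={A,B,C,E} → run E
t=7: ready={A,B,C,E} → run E
t=8: ready={A,B,C,E} → run E
t=9: ready={A,B,C} → run B
t=10: ready={A,C} → run A
t=11: ready={A,C} → run A
t=12: ready={A,C} → run A
t=13: ready={A,C} → run A
t=14: ready={A,C} → run A
t=15: ready={A,C} → run A
t=16: ready={A,C} → run A
t=17: ready={A,C} → run A
t=18: ready={C} → run C
t=19: ready={C} → run C
t=20: ready={C} → run C
t=21: (idle)

completion order = E, B, A, C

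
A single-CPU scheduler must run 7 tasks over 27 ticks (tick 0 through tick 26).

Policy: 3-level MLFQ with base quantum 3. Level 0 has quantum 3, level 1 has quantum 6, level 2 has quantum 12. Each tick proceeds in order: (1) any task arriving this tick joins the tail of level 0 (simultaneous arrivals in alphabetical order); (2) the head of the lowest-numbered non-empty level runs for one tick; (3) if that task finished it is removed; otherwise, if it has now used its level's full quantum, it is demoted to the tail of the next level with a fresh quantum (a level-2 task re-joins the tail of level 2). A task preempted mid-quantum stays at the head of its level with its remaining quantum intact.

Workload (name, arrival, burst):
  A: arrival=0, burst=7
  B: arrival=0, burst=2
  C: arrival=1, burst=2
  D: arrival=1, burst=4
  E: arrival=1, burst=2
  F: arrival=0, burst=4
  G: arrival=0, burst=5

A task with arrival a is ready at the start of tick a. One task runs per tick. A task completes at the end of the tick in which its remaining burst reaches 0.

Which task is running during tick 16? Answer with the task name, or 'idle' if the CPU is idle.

running at tick 16 = E

t=0: L0/L1/L2 = ABFG/-/- → run A
t=1: L0/L1/L2 = ABFGCDE/-/- → run A
t=2: L0/L1/L2 = ABFGCDE/-/- → run A
t=3: L0/L1/L2 = BFGCDE/A/- → run B
t=4: L0/L1/L2 = BFGCDE/A/- → run B
t=5: L0/L1/L2 = FGCDE/A/- → run F
t=6: L0/L1/L2 = FGCDE/A/- → run F
t=7: L0/L1/L2 = FGCDE/A/- → run F
t=8: L0/L1/L2 = GCDE/AF/- → run G
t=9: L0/L1/L2 = GCDE/AF/- → run G
t=10: L0/L1/L2 = GCDE/AF/- → run G
t=11: L0/L1/L2 = CDE/AFG/- → run C
t=12: L0/L1/L2 = CDE/AFG/- → run C
t=13: L0/L1/L2 = DE/AFG/- → run D
t=14: L0/L1/L2 = DE/AFG/- → run D
t=15: L0/L1/L2 = DE/AFG/- → run D
t=16: L0/L1/L2 = E/AFGD/- → run E
t=17: L0/L1/L2 = E/AFGD/- → run E
t=18: L0/L1/L2 = -/AFGD/- → run A
t=19: L0/L1/L2 = -/AFGD/- → run A
t=20: L0/L1/L2 = -/AFGD/- → run A
t=21: L0/L1/L2 = -/AFGD/- → run A
t=22: L0/L1/L2 = -/FGD/- → run F
t=23: L0/L1/L2 = -/GD/- → run G
t=24: L0/L1/L2 = -/GD/- → run G
t=25: L0/L1/L2 = -/D/- → run D
t=26: (idle)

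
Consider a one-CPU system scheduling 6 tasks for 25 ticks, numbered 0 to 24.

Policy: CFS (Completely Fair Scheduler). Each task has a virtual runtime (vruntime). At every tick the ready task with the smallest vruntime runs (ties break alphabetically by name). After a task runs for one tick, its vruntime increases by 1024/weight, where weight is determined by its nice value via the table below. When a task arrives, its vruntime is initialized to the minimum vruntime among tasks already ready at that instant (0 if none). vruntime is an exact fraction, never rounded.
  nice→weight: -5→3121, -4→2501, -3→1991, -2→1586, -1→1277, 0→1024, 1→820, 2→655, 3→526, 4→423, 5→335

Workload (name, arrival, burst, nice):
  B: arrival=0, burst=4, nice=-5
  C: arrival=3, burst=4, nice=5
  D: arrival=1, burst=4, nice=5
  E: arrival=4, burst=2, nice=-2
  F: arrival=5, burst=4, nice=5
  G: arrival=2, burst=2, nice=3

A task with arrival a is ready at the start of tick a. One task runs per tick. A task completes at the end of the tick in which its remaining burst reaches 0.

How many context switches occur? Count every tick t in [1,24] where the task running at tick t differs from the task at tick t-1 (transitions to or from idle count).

context switches = 19

t=0: vr[B=0] → run B
t=1: vr[B=1024/3121 D=1024/3121] → run B
t=2: vr[B=2048/3121 D=1024/3121 G=1024/3121] → run D
t=3: vr[B=2048/3121 C=1024/3121 D=3538944/1045535 G=1024/3121] → run C
t=4: vr[B=2048/3121 C=3538944/1045535 D=3538944/1045535 E=1024/3121 G=1024/3121] → run E
t=5: vr[B=2048/3121 C=3538944/1045535 D=3538944/1045535 E=2409984/2474953 F=1024/3121 G=1024/3121] → run F
t=6: vr[B=2048/3121 C=3538944/1045535 D=3538944/1045535 E=2409984/2474953 F=3538944/1045535 G=1024/3121] → run G
t=7: vr[B=2048/3121 C=3538944/1045535 D=3538944/1045535 E=2409984/2474953 F=3538944/1045535 G=1867264/820823] → run B
t=8: vr[B=3072/3121 C=3538944/1045535 D=3538944/1045535 E=2409984/2474953 F=3538944/1045535 G=1867264/820823] → run E
t=9: vr[B=3072/3121 C=3538944/1045535 D=3538944/1045535 F=3538944/1045535 G=1867264/820823] → run B
t=10: vr[C=3538944/1045535 D=3538944/1045535 F=3538944/1045535 G=1867264/820823] → run G
t=11: vr[C=3538944/1045535 D=3538944/1045535 F=3538944/1045535] → run C
t=12: vr[C=6734848/1045535 D=3538944/1045535 F=3538944/1045535] → run D
t=13: vr[C=6734848/1045535 D=6734848/1045535 F=3538944/1045535] → run F
t=14: vr[C=6734848/1045535 D=6734848/1045535 F=6734848/1045535] → run C
t=15: vr[C=9930752/1045535 D=6734848/1045535 F=6734848/1045535] → run D
t=16: vr[C=9930752/1045535 D=9930752/1045535 F=6734848/1045535] → run F
t=17: vr[C=9930752/1045535 D=9930752/1045535 F=9930752/1045535] → run C
t=18: vr[D=9930752/1045535 F=9930752/1045535] → run D
t=19: vr[F=9930752/1045535] → run F
t=20: (idle)
t=21: (idle)
t=22: (idle)
t=23: (idle)
t=24: (idle)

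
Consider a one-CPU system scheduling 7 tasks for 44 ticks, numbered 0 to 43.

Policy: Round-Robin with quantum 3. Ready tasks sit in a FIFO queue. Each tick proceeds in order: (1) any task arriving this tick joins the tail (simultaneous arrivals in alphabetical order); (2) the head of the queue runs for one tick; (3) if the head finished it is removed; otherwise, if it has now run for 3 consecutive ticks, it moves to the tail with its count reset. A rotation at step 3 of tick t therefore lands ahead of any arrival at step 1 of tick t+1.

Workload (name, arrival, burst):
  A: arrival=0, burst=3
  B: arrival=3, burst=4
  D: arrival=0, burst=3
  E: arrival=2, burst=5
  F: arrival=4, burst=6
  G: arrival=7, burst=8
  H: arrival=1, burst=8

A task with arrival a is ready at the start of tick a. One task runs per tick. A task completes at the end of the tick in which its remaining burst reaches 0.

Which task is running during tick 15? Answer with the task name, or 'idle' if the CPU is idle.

t=0: queue=[A,D] q_used=0 → run A
t=1: queue=[A,D,H] q_used=1 → run A
t=2: queue=[A,D,H,E] q_used=2 → run A
t=3: queue=[D,H,E,B] q_used=0 → run D
t=4: queue=[D,H,E,B,F] q_used=1 → run D
t=5: queue=[D,H,E,B,F] q_used=2 → run D
t=6: queue=[H,E,B,F] q_used=0 → run H
t=7: queue=[H,E,B,F,G] q_used=1 → run H
t=8: queue=[H,E,B,F,G] q_used=2 → run H
t=9: queue=[E,B,F,G,H] q_used=0 → run E
t=10: queue=[E,B,F,G,H] q_used=1 → run E
t=11: queue=[E,B,F,G,H] q_used=2 → run E
t=12: queue=[B,F,G,H,E] q_used=0 → run B
t=13: queue=[B,F,G,H,E] q_used=1 → run B
t=14: queue=[B,F,G,H,E] q_used=2 → run B
t=15: queue=[F,G,H,E,B] q_used=0 → run F
t=16: queue=[F,G,H,E,B] q_used=1 → run F
t=17: queue=[F,G,H,E,B] q_used=2 → run F
t=18: queue=[G,H,E,B,F] q_used=0 → run G
t=19: queue=[G,H,E,B,F] q_used=1 → run G
t=20: queue=[G,H,E,B,F] q_used=2 → run G
t=21: queue=[H,E,B,F,G] q_used=0 → run H
t=22: queue=[H,E,B,F,G] q_used=1 → run H
t=23: queue=[H,E,B,F,G] q_used=2 → run H
t=24: queue=[E,B,F,G,H] q_used=0 → run E
t=25: queue=[E,B,F,G,H] q_used=1 → run E
t=26: queue=[B,F,G,H] q_used=0 → run B
t=27: queue=[F,G,H] q_used=0 → run F
t=28: queue=[F,G,H] q_used=1 → run F
t=29: queue=[F,G,H] q_used=2 → run F
t=30: queue=[G,H] q_used=0 → run G
t=31: queue=[G,H] q_used=1 → run G
t=32: queue=[G,H] q_used=2 → run G
t=33: queue=[H,G] q_used=0 → run H
t=34: queue=[H,G] q_used=1 → run H
t=35: queue=[G] q_used=0 → run G
t=36: queue=[G] q_used=1 → run G
t=37: (idle)
t=38: (idle)
t=39: (idle)
t=40: (idle)
t=41: (idle)
t=42: (idle)
t=43: (idle)

running at tick 15 = F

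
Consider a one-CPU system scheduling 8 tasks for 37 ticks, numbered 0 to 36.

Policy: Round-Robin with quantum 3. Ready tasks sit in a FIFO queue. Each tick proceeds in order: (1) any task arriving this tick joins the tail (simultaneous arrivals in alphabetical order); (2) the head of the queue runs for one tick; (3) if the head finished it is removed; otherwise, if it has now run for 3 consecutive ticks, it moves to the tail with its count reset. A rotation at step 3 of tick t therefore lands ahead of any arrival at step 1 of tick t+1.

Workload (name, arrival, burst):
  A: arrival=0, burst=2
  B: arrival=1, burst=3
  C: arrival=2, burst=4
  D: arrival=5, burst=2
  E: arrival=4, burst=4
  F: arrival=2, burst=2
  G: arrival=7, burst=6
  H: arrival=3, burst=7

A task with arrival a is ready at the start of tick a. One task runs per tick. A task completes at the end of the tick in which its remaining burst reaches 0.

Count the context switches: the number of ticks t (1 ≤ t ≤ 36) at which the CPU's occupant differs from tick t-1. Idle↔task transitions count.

context switches = 13

t=0: queue=[A] q_used=0 → run A
t=1: queue=[A,B] q_used=1 → run A
t=2: queue=[B,C,F] q_used=0 → run B
t=3: queue=[B,C,F,H] q_used=1 → run B
t=4: queue=[B,C,F,H,E] q_used=2 → run B
t=5: queue=[C,F,H,E,D] q_used=0 → run C
t=6: queue=[C,F,H,E,D] q_used=1 → run C
t=7: queue=[C,F,H,E,D,G] q_used=2 → run C
t=8: queue=[F,H,E,D,G,C] q_used=0 → run F
t=9: queue=[F,H,E,D,G,C] q_used=1 → run F
t=10: queue=[H,E,D,G,C] q_used=0 → run H
t=11: queue=[H,E,D,G,C] q_used=1 → run H
t=12: queue=[H,E,D,G,C] q_used=2 → run H
t=13: queue=[E,D,G,C,H] q_used=0 → run E
t=14: queue=[E,D,G,C,H] q_used=1 → run E
t=15: queue=[E,D,G,C,H] q_used=2 → run E
t=16: queue=[D,G,C,H,E] q_used=0 → run D
t=17: queue=[D,G,C,H,E] q_used=1 → run D
t=18: queue=[G,C,H,E] q_used=0 → run G
t=19: queue=[G,C,H,E] q_used=1 → run G
t=20: queue=[G,C,H,E] q_used=2 → run G
t=21: queue=[C,H,E,G] q_used=0 → run C
t=22: queue=[H,E,G] q_used=0 → run H
t=23: queue=[H,E,G] q_used=1 → run H
t=24: queue=[H,E,G] q_used=2 → run H
t=25: queue=[E,G,H] q_used=0 → run E
t=26: queue=[G,H] q_used=0 → run G
t=27: queue=[G,H] q_used=1 → run G
t=28: queue=[G,H] q_used=2 → run G
t=29: queue=[H] q_used=0 → run H
t=30: (idle)
t=31: (idle)
t=32: (idle)
t=33: (idle)
t=34: (idle)
t=35: (idle)
t=36: (idle)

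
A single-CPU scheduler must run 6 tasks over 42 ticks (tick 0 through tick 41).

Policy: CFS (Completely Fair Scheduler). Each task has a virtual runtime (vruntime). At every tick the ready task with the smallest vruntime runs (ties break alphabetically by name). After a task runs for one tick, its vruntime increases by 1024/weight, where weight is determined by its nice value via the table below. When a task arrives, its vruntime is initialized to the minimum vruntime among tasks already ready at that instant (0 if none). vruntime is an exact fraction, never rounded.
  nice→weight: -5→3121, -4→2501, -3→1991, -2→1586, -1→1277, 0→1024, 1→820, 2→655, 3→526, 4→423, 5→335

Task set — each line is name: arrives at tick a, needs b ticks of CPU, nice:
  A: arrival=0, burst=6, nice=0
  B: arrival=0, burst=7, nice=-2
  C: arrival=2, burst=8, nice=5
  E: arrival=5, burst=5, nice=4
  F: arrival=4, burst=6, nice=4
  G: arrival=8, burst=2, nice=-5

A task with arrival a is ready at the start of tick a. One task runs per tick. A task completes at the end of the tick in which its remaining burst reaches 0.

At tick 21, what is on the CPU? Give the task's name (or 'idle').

running at tick 21 = E

t=0: vr[A=0 B=0] → run A
t=1: vr[A=1 B=0] → run B
t=2: vr[A=1 B=512/793 C=512/793] → run B
t=3: vr[A=1 B=1024/793 C=512/793] → run C
t=4: vr[A=1 B=1024/793 C=983552/265655 F=1] → run A
t=5: vr[A=2 B=1024/793 C=983552/265655 E=1 F=1] → run E
t=6: vr[A=2 B=1024/793 C=983552/265655 E=1447/423 F=1] → run F
t=7: vr[A=2 B=1024/793 C=983552/265655 E=1447/423 F=1447/423] → run B
t=8: vr[A=2 B=1536/793 C=983552/265655 E=1447/423 F=1447/423 G=1536/793] → run B
t=9: vr[A=2 B=2048/793 C=983552/265655 E=1447/423 F=1447/423 G=1536/793] → run G
t=10: vr[A=2 B=2048/793 C=983552/265655 E=1447/423 F=1447/423 G=5605888/2474953] → run A
t=11: vr[A=3 B=2048/793 C=983552/265655 E=1447/423 F=1447/423 G=5605888/2474953] → run G
t=12: vr[A=3 B=2048/793 C=983552/265655 E=1447/423 F=1447/423] → run B
t=13: vr[A=3 B=2560/793 C=983552/265655 E=1447/423 F=1447/423] → run A
t=14: vr[A=4 B=2560/793 C=983552/265655 E=1447/423 F=1447/423] → run B
t=15: vr[A=4 B=3072/793 C=983552/265655 E=1447/423 F=1447/423] → run E
t=16: vr[A=4 B=3072/793 C=983552/265655 E=2471/423 F=1447/423] → run F
t=17: vr[A=4 B=3072/793 C=983552/265655 E=2471/423 F=2471/423] → run C
t=18: vr[A=4 B=3072/793 C=1795584/265655 E=2471/423 F=2471/423] → run B
t=19: vr[A=4 C=1795584/265655 E=2471/423 F=2471/423] → run A
t=20: vr[A=5 C=1795584/265655 E=2471/423 F=2471/423] → run A
t=21: vr[C=1795584/265655 E=2471/423 F=2471/423] → run E
t=22: vr[C=1795584/265655 E=1165/141 F=2471/423] → run F
t=23: vr[C=1795584/265655 E=1165/141 F=1165/141] → run C
t=24: vr[C=2607616/265655 E=1165/141 F=1165/141] → run E
t=25: vr[C=2607616/265655 E=4519/423 F=1165/141] → run F
t=26: vr[C=2607616/265655 E=4519/423 F=4519/423] → run C
t=27: vr[C=3419648/265655 E=4519/423 F=4519/423] → run E
t=28: vr[C=3419648/265655 F=4519/423] → run F
t=29: vr[C=3419648/265655 F=5543/423] → run C
t=30: vr[C=846336/53131 F=5543/423] → run F
t=31: vr[C=846336/53131] → run C
t=32: vr[C=5043712/265655] → run C
t=33: vr[C=5855744/265655] → run C
t=34: (idle)
t=35: (idle)
t=36: (idle)
t=37: (idle)
t=38: (idle)
t=39: (idle)
t=40: (idle)
t=41: (idle)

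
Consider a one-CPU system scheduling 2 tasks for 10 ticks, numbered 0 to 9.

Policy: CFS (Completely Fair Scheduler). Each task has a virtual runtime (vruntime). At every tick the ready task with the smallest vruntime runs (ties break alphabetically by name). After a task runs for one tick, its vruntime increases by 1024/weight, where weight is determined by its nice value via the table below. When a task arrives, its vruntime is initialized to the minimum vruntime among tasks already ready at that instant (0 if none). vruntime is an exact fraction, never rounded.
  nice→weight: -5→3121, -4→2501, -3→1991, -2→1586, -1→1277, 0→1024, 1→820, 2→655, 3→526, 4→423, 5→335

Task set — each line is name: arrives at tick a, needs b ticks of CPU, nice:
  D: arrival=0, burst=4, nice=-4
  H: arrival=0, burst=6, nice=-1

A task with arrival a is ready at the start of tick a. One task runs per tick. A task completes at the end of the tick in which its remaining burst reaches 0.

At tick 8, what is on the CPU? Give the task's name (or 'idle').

t=0: vr[D=0 H=0] → run D
t=1: vr[D=1024/2501 H=0] → run H
t=2: vr[D=1024/2501 H=1024/1277] → run D
t=3: vr[D=2048/2501 H=1024/1277] → run H
t=4: vr[D=2048/2501 H=2048/1277] → run D
t=5: vr[D=3072/2501 H=2048/1277] → run D
t=6: vr[H=2048/1277] → run H
t=7: vr[H=3072/1277] → run H
t=8: vr[H=4096/1277] → run H
t=9: vr[H=5120/1277] → run H

running at tick 8 = H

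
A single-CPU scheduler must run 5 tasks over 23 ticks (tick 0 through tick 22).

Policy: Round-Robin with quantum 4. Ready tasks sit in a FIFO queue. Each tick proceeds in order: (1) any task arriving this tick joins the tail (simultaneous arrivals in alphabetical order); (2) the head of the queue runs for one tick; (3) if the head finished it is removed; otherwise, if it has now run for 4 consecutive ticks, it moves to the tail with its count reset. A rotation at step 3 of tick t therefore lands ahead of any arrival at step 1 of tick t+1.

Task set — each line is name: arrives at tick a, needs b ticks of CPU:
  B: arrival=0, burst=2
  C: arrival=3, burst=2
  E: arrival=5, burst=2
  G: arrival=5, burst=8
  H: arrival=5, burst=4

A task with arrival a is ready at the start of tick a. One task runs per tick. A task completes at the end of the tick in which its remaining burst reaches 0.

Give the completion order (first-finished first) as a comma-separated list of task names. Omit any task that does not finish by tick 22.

t=0: queue=[B] q_used=0 → run B
t=1: queue=[B] q_used=1 → run B
t=2: (idle)
t=3: queue=[C] q_used=0 → run C
t=4: queue=[C] q_used=1 → run C
t=5: queue=[E,G,H] q_used=0 → run E
t=6: queue=[E,G,H] q_used=1 → run E
t=7: queue=[G,H] q_used=0 → run G
t=8: queue=[G,H] q_used=1 → run G
t=9: queue=[G,H] q_used=2 → run G
t=10: queue=[G,H] q_used=3 → run G
t=11: queue=[H,G] q_used=0 → run H
t=12: queue=[H,G] q_used=1 → run H
t=13: queue=[H,G] q_used=2 → run H
t=14: queue=[H,G] q_used=3 → run H
t=15: queue=[G] q_used=0 → run G
t=16: queue=[G] q_used=1 → run G
t=17: queue=[G] q_used=2 → run G
t=18: queue=[G] q_used=3 → run G
t=19: (idle)
t=20: (idle)
t=21: (idle)
t=22: (idle)

completion order = B, C, E, H, G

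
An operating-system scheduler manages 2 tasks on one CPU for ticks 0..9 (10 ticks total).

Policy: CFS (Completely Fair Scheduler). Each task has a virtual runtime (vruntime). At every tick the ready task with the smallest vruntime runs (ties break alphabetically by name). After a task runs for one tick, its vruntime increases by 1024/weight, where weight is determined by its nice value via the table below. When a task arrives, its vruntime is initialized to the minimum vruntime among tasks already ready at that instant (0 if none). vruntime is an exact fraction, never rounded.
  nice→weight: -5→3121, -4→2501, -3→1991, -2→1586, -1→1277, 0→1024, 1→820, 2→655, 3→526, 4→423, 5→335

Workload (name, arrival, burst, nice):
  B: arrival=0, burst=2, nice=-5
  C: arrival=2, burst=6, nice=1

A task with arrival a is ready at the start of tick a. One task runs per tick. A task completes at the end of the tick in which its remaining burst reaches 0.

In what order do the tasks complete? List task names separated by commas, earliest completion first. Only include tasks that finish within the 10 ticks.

completion order = B, C

t=0: vr[B=0] → run B
t=1: vr[B=1024/3121] → run B
t=2: vr[C=0] → run C
t=3: vr[C=256/205] → run C
t=4: vr[C=512/205] → run C
t=5: vr[C=768/205] → run C
t=6: vr[C=1024/205] → run C
t=7: vr[C=256/41] → run C
t=8: (idle)
t=9: (idle)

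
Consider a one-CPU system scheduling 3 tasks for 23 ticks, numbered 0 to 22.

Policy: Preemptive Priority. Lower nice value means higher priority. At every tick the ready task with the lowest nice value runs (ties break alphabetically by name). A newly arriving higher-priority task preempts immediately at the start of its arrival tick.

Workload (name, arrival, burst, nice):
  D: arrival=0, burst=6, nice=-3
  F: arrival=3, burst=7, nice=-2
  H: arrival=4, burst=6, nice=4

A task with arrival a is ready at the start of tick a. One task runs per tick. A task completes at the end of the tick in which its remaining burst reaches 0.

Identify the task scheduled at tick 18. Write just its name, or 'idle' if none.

t=0: ready={D} → run D
t=1: ready={D} → run D
t=2: ready={D} → run D
t=3: ready={D,F} → run D
t=4: ready={D,F,H} → run D
t=5: ready={D,F,H} → run D
t=6: ready={F,H} → run F
t=7: ready={F,H} → run F
t=8: ready={F,H} → run F
t=9: ready={F,H} → run F
t=10: ready={F,H} → run F
t=11: ready={F,H} → run F
t=12: ready={F,H} → run F
t=13: ready={H} → run H
t=14: ready={H} → run H
t=15: ready={H} → run H
t=16: ready={H} → run H
t=17: ready={H} → run H
t=18: ready={H} → run H
t=19: (idle)
t=20: (idle)
t=21: (idle)
t=22: (idle)

running at tick 18 = H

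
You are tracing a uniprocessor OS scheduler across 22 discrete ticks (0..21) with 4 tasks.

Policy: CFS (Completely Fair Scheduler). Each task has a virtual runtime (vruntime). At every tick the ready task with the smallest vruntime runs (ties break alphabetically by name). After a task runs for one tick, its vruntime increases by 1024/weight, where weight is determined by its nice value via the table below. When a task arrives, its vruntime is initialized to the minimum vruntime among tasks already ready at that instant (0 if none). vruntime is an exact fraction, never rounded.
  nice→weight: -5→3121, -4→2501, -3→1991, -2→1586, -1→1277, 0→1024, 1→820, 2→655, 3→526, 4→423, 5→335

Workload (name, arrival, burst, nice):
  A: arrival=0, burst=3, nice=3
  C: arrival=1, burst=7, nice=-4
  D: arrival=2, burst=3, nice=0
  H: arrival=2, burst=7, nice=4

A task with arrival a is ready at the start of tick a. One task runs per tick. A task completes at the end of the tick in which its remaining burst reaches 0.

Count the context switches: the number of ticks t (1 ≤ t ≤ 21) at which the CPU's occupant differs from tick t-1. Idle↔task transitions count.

t=0: vr[A=0] → run A
t=1: vr[A=512/263 C=512/263] → run A
t=2: vr[A=1024/263 C=512/263 D=512/263 H=512/263] → run C
t=3: vr[A=1024/263 C=1549824/657763 D=512/263 H=512/263] → run D
t=4: vr[A=1024/263 C=1549824/657763 D=775/263 H=512/263] → run H
t=5: vr[A=1024/263 C=1549824/657763 D=775/263 H=485888/111249] → run C
t=6: vr[A=1024/263 C=1819136/657763 D=775/263 H=485888/111249] → run C
t=7: vr[A=1024/263 C=2088448/657763 D=775/263 H=485888/111249] → run D
t=8: vr[A=1024/263 C=2088448/657763 D=1038/263 H=485888/111249] → run C
t=9: vr[A=1024/263 C=2357760/657763 D=1038/263 H=485888/111249] → run C
t=10: vr[A=1024/263 C=2627072/657763 D=1038/263 H=485888/111249] → run A
t=11: vr[C=2627072/657763 D=1038/263 H=485888/111249] → run D
t=12: vr[C=2627072/657763 H=485888/111249] → run C
t=13: vr[C=2896384/657763 H=485888/111249] → run H
t=14: vr[C=2896384/657763 H=755200/111249] → run C
t=15: vr[H=755200/111249] → run H
t=16: vr[H=341504/37083] → run H
t=17: vr[H=1293824/111249] → run H
t=18: vr[H=1563136/111249] → run H
t=19: vr[H=610816/37083] → run H
t=20: (idle)
t=21: (idle)

context switches = 13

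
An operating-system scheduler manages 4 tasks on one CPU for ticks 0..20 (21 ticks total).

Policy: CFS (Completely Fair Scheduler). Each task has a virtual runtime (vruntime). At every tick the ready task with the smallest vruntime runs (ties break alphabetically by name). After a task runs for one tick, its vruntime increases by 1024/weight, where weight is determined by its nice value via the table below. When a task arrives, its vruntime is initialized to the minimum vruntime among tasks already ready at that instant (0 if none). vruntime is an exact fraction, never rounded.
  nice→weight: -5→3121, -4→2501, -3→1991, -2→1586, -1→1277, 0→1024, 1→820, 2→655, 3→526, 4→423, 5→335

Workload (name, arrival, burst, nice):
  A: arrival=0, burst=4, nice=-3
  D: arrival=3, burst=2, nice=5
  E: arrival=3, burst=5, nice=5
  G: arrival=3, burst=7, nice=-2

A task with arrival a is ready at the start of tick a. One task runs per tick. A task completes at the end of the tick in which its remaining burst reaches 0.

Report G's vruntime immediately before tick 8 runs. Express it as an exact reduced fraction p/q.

vruntime(G, start of tick 8) = 4474880/1578863

t=0: vr[A=0] → run A
t=1: vr[A=1024/1991] → run A
t=2: vr[A=2048/1991] → run A
t=3: vr[A=3072/1991 D=3072/1991 E=3072/1991 G=3072/1991] → run A
t=4: vr[D=3072/1991 E=3072/1991 G=3072/1991] → run D
t=5: vr[D=3067904/666985 E=3072/1991 G=3072/1991] → run E
t=6: vr[D=3067904/666985 E=3067904/666985 G=3072/1991] → run G
t=7: vr[D=3067904/666985 E=3067904/666985 G=3455488/1578863] → run G
t=8: vr[D=3067904/666985 E=3067904/666985 G=4474880/1578863] → run G
t=9: vr[D=3067904/666985 E=3067904/666985 G=5494272/1578863] → run G
t=10: vr[D=3067904/666985 E=3067904/666985 G=6513664/1578863] → run G
t=11: vr[D=3067904/666985 E=3067904/666985 G=7533056/1578863] → run D
t=12: vr[E=3067904/666985 G=7533056/1578863] → run E
t=13: vr[E=5106688/666985 G=7533056/1578863] → run G
t=14: vr[E=5106688/666985 G=8552448/1578863] → run G
t=15: vr[E=5106688/666985] → run E
t=16: vr[E=7145472/666985] → run E
t=17: vr[E=9184256/666985] → run E
t=18: (idle)
t=19: (idle)
t=20: (idle)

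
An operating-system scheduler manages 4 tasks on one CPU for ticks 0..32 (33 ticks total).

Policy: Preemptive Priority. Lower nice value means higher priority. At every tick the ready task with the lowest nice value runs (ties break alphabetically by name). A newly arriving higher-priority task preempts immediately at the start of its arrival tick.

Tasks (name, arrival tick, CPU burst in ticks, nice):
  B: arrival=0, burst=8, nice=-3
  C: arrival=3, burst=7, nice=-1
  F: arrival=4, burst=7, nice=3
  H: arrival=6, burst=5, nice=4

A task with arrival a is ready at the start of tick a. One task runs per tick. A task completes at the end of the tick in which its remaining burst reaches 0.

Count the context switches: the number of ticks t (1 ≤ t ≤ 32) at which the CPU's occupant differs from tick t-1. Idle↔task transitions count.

t=0: ready={B} → run B
t=1: ready={B} → run B
t=2: ready={B} → run B
t=3: ready={B,C} → run B
t=4: ready={B,C,F} → run B
t=5: ready={B,C,F} → run B
t=6: ready={B,C,F,H} → run B
t=7: ready={B,C,F,H} → run B
t=8: ready={C,F,H} → run C
t=9: ready={C,F,H} → run C
t=10: ready={C,F,H} → run C
t=11: ready={C,F,H} → run C
t=12: ready={C,F,H} → run C
t=13: ready={C,F,H} → run C
t=14: ready={C,F,H} → run C
t=15: ready={F,H} → run F
t=16: ready={F,H} → run F
t=17: ready={F,H} → run F
t=18: ready={F,H} → run F
t=19: ready={F,H} → run F
t=20: ready={F,H} → run F
t=21: ready={F,H} → run F
t=22: ready={H} → run H
t=23: ready={H} → run H
t=24: ready={H} → run H
t=25: ready={H} → run H
t=26: ready={H} → run H
t=27: (idle)
t=28: (idle)
t=29: (idle)
t=30: (idle)
t=31: (idle)
t=32: (idle)

context switches = 4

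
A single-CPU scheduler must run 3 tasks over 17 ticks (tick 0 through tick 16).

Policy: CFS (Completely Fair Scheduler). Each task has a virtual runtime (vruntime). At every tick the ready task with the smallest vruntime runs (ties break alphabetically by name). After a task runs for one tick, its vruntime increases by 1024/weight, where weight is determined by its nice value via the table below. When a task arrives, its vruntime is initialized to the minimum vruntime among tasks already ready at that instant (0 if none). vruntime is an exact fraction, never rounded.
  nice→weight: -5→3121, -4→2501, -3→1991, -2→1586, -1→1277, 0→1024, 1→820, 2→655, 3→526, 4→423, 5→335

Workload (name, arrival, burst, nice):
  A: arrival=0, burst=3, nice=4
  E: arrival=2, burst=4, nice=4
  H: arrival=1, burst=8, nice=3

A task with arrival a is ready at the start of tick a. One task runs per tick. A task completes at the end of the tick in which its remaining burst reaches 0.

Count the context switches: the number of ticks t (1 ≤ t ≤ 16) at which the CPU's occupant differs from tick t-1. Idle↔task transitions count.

t=0: vr[A=0] → run A
t=1: vr[A=1024/423 H=1024/423] → run A
t=2: vr[A=2048/423 E=1024/423 H=1024/423] → run E
t=3: vr[A=2048/423 E=2048/423 H=1024/423] → run H
t=4: vr[A=2048/423 E=2048/423 H=485888/111249] → run H
t=5: vr[A=2048/423 E=2048/423 H=702464/111249] → run A
t=6: vr[E=2048/423 H=702464/111249] → run E
t=7: vr[E=1024/141 H=702464/111249] → run H
t=8: vr[E=1024/141 H=919040/111249] → run E
t=9: vr[E=4096/423 H=919040/111249] → run H
t=10: vr[E=4096/423 H=1135616/111249] → run E
t=11: vr[H=1135616/111249] → run H
t=12: vr[H=1352192/111249] → run H
t=13: vr[H=1568768/111249] → run H
t=14: vr[H=1785344/111249] → run H
t=15: (idle)
t=16: (idle)

context switches = 10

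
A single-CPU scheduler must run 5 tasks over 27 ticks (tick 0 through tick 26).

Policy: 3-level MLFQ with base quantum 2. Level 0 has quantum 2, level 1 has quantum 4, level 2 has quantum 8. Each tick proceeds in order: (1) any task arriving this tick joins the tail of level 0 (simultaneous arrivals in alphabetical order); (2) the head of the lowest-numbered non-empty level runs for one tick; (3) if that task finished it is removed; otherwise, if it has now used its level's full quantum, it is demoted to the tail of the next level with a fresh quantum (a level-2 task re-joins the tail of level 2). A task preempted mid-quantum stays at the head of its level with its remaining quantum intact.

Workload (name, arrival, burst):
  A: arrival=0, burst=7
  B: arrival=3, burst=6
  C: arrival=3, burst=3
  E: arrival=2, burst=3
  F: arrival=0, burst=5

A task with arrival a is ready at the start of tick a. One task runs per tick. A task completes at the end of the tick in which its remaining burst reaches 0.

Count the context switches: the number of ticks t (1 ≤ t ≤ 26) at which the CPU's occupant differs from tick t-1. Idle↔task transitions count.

t=0: L0/L1/L2 = AF/-/- → run A
t=1: L0/L1/L2 = AF/-/- → run A
t=2: L0/L1/L2 = FE/A/- → run F
t=3: L0/L1/L2 = FEBC/A/- → run F
t=4: L0/L1/L2 = EBC/AF/- → run E
t=5: L0/L1/L2 = EBC/AF/- → run E
t=6: L0/L1/L2 = BC/AFE/- → run B
t=7: L0/L1/L2 = BC/AFE/- → run B
t=8: L0/L1/L2 = C/AFEB/- → run C
t=9: L0/L1/L2 = C/AFEB/- → run C
t=10: L0/L1/L2 = -/AFEBC/- → run A
t=11: L0/L1/L2 = -/AFEBC/- → run A
t=12: L0/L1/L2 = -/AFEBC/- → run A
t=13: L0/L1/L2 = -/AFEBC/- → run A
t=14: L0/L1/L2 = -/FEBC/A → run F
t=15: L0/L1/L2 = -/FEBC/A → run F
t=16: L0/L1/L2 = -/FEBC/A → run F
t=17: L0/L1/L2 = -/EBC/A → run E
t=18: L0/L1/L2 = -/BC/A → run B
t=19: L0/L1/L2 = -/BC/A → run B
t=20: L0/L1/L2 = -/BC/A → run B
t=21: L0/L1/L2 = -/BC/A → run B
t=22: L0/L1/L2 = -/C/A → run C
t=23: L0/L1/L2 = -/-/A → run A
t=24: (idle)
t=25: (idle)
t=26: (idle)

context switches = 11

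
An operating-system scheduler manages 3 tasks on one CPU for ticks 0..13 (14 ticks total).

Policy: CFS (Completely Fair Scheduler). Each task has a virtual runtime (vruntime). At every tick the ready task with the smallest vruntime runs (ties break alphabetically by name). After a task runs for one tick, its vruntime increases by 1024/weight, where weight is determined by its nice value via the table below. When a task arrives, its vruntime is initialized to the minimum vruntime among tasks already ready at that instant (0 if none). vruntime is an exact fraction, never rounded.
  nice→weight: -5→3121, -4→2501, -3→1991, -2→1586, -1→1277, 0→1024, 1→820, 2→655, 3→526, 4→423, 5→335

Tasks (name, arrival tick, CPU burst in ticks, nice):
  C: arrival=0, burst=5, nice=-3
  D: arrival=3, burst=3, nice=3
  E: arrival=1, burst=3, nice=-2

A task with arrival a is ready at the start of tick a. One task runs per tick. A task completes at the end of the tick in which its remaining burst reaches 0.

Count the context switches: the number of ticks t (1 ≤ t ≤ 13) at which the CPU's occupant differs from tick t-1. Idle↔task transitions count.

context switches = 9

t=0: vr[C=0] → run C
t=1: vr[C=1024/1991 E=1024/1991] → run C
t=2: vr[C=2048/1991 E=1024/1991] → run E
t=3: vr[C=2048/1991 D=2048/1991 E=1831424/1578863] → run C
t=4: vr[C=3072/1991 D=2048/1991 E=1831424/1578863] → run D
t=5: vr[C=3072/1991 D=1558016/523633 E=1831424/1578863] → run E
t=6: vr[C=3072/1991 D=1558016/523633 E=2850816/1578863] → run C
t=7: vr[C=4096/1991 D=1558016/523633 E=2850816/1578863] → run E
t=8: vr[C=4096/1991 D=1558016/523633] → run C
t=9: vr[D=1558016/523633] → run D
t=10: vr[D=2577408/523633] → run D
t=11: (idle)
t=12: (idle)
t=13: (idle)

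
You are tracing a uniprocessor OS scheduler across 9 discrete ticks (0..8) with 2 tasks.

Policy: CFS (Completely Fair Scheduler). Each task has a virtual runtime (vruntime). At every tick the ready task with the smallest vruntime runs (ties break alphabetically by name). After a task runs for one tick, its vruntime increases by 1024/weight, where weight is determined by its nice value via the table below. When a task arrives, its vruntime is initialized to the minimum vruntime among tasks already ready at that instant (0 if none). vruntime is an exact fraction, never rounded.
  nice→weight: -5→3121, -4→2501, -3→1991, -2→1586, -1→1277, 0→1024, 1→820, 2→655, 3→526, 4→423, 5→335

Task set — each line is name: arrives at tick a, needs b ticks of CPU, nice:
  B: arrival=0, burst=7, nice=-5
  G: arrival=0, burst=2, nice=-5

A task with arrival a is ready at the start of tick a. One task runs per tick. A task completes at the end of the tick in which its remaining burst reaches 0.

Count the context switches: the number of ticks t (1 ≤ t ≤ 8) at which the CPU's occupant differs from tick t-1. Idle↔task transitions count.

context switches = 4

t=0: vr[B=0 G=0] → run B
t=1: vr[B=1024/3121 G=0] → run G
t=2: vr[B=1024/3121 G=1024/3121] → run B
t=3: vr[B=2048/3121 G=1024/3121] → run G
t=4: vr[B=2048/3121] → run B
t=5: vr[B=3072/3121] → run B
t=6: vr[B=4096/3121] → run B
t=7: vr[B=5120/3121] → run B
t=8: vr[B=6144/3121] → run B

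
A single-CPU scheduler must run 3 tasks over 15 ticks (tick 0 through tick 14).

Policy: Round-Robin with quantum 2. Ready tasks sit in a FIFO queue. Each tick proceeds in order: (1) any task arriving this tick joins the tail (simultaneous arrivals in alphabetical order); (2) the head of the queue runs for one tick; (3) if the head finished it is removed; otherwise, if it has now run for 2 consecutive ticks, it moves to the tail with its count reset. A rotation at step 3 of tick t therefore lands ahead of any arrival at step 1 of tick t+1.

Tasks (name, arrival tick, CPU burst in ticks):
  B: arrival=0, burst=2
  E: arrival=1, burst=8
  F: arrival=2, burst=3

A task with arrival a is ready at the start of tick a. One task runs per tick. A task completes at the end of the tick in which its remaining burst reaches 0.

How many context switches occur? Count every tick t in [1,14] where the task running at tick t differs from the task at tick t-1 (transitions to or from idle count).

t=0: queue=[B] q_used=0 → run B
t=1: queue=[B,E] q_used=1 → run B
t=2: queue=[E,F] q_used=0 → run E
t=3: queue=[E,F] q_used=1 → run E
t=4: queue=[F,E] q_used=0 → run F
t=5: queue=[F,E] q_used=1 → run F
t=6: queue=[E,F] q_used=0 → run E
t=7: queue=[E,F] q_used=1 → run E
t=8: queue=[F,E] q_used=0 → run F
t=9: queue=[E] q_used=0 → run E
t=10: queue=[E] q_used=1 → run E
t=11: queue=[E] q_used=0 → run E
t=12: queue=[E] q_used=1 → run E
t=13: (idle)
t=14: (idle)

context switches = 6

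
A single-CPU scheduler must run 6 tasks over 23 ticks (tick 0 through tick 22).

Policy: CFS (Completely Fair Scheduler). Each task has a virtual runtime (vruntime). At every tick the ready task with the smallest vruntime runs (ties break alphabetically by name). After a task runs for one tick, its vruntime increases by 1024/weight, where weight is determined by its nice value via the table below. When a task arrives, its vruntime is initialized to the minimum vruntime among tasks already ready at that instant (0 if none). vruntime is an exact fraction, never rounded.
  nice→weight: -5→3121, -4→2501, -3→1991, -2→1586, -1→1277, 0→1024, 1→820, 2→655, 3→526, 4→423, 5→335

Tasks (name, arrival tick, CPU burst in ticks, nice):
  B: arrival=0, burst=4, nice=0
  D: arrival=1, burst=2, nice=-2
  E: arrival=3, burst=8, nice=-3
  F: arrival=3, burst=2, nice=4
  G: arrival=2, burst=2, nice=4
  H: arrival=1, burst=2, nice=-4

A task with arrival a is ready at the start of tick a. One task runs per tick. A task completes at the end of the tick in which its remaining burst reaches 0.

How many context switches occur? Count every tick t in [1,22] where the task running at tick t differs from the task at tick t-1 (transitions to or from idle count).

t=0: vr[B=0] → run B
t=1: vr[B=1 D=1 H=1] → run B
t=2: vr[B=2 D=1 G=1 H=1] → run D
t=3: vr[B=2 D=1305/793 E=1 F=1 G=1 H=1] → run E
t=4: vr[B=2 D=1305/793 E=3015/1991 F=1 G=1 H=1] → run F
t=5: vr[B=2 D=1305/793 E=3015/1991 F=1447/423 G=1 H=1] → run G
t=6: vr[B=2 D=1305/793 E=3015/1991 F=1447/423 G=1447/423 H=1] → run H
t=7: vr[B=2 D=1305/793 E=3015/1991 F=1447/423 G=1447/423 H=3525/2501] → run H
t=8: vr[B=2 D=1305/793 E=3015/1991 F=1447/423 G=1447/423] → run E
t=9: vr[B=2 D=1305/793 E=4039/1991 F=1447/423 G=1447/423] → run D
t=10: vr[B=2 E=4039/1991 F=1447/423 G=1447/423] → run B
t=11: vr[B=3 E=4039/1991 F=1447/423 G=1447/423] → run E
t=12: vr[B=3 E=5063/1991 F=1447/423 G=1447/423] → run E
t=13: vr[B=3 E=6087/1991 F=1447/423 G=1447/423] → run B
t=14: vr[E=6087/1991 F=1447/423 G=1447/423] → run E
t=15: vr[E=7111/1991 F=1447/423 G=1447/423] → run F
t=16: vr[E=7111/1991 G=1447/423] → run G
t=17: vr[E=7111/1991] → run E
t=18: vr[E=8135/1991] → run E
t=19: vr[E=9159/1991] → run E
t=20: (idle)
t=21: (idle)
t=22: (idle)

context switches = 15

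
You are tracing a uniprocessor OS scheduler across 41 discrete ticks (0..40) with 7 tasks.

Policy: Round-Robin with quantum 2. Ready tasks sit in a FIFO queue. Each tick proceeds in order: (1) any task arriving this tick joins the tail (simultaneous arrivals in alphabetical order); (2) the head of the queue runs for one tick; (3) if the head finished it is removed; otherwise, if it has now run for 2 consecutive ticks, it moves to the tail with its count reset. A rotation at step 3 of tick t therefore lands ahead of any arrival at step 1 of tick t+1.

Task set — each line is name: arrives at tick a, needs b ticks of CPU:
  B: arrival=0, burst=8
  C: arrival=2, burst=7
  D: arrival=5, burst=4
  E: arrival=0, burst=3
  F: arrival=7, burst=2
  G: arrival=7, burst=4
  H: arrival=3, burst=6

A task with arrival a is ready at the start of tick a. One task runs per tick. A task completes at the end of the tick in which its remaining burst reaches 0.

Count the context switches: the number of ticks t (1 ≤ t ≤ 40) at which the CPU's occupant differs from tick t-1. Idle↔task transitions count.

context switches = 18

t=0: queue=[B,E] q_used=0 → run B
t=1: queue=[B,E] q_used=1 → run B
t=2: queue=[E,B,C] q_used=0 → run E
t=3: queue=[E,B,C,H] q_used=1 → run E
t=4: queue=[B,C,H,E] q_used=0 → run B
t=5: queue=[B,C,H,E,D] q_used=1 → run B
t=6: queue=[C,H,E,D,B] q_used=0 → run C
t=7: queue=[C,H,E,D,B,F,G] q_used=1 → run C
t=8: queue=[H,E,D,B,F,G,C] q_used=0 → run H
t=9: queue=[H,E,D,B,F,G,C] q_used=1 → run H
t=10: queue=[E,D,B,F,G,C,H] q_used=0 → run E
t=11: queue=[D,B,F,G,C,H] q_used=0 → run D
t=12: queue=[D,B,F,G,C,H] q_used=1 → run D
t=13: queue=[B,F,G,C,H,D] q_used=0 → run B
t=14: queue=[B,F,G,C,H,D] q_used=1 → run B
t=15: queue=[F,G,C,H,D,B] q_used=0 → run F
t=16: queue=[F,G,C,H,D,B] q_used=1 → run F
t=17: queue=[G,C,H,D,B] q_used=0 → run G
t=18: queue=[G,C,H,D,B] q_used=1 → run G
t=19: queue=[C,H,D,B,G] q_used=0 → run C
t=20: queue=[C,H,D,B,G] q_used=1 → run C
t=21: queue=[H,D,B,G,C] q_used=0 → run H
t=22: queue=[H,D,B,G,C] q_used=1 → run H
t=23: queue=[D,B,G,C,H] q_used=0 → run D
t=24: queue=[D,B,G,C,H] q_used=1 → run D
t=25: queue=[B,G,C,H] q_used=0 → run B
t=26: queue=[B,G,C,H] q_used=1 → run B
t=27: queue=[G,C,H] q_used=0 → run G
t=28: queue=[G,C,H] q_used=1 → run G
t=29: queue=[C,H] q_used=0 → run C
t=30: queue=[C,H] q_used=1 → run C
t=31: queue=[H,C] q_used=0 → run H
t=32: queue=[H,C] q_used=1 → run H
t=33: queue=[C] q_used=0 → run C
t=34: (idle)
t=35: (idle)
t=36: (idle)
t=37: (idle)
t=38: (idle)
t=39: (idle)
t=40: (idle)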